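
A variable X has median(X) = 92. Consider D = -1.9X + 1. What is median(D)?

A linear map preserves order up to sign, so median(D) = a·median(X) + b = (-1.9)·92 + 1 = -173.8.

median(D) = -173.8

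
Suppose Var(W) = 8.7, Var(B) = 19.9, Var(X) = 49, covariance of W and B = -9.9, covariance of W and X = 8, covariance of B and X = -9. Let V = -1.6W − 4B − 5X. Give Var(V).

Var(V) = 1206.952

Var(V) = a²·Var(W) + b²·Var(B) + c²·Var(X) + 2ab·covariance of W and B + 2ac·covariance of W and X + 2bc·covariance of B and X, with a = -1.6, b = -4, c = -5.
= 22.272 + 318.4 + 1225 + (-126.72) + 128 + (-360)
= 1206.952.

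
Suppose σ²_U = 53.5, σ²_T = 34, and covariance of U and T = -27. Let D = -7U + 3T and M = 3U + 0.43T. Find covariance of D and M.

By bilinearity, covariance of D and M = ac·σ²_U + bd·σ²_T + (ad+bc)·covariance of U and T, with a=-7, b=3, c=3, d=0.43.
ac·σ²_U = (-7)·3·53.5 = -1123.5
bd·σ²_T = 3·0.43·34 = 43.86
(ad+bc)·covariance of U and T = (5.99)·(-27) = -161.73
covariance of D and M = -1123.5 + 43.86 + (-161.73) = -1241.37.

covariance of D and M = -1241.37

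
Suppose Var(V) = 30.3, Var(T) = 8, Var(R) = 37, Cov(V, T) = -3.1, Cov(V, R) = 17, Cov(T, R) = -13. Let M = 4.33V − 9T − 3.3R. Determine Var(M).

Var(M) = 602.60967

Var(M) = a²·Var(V) + b²·Var(T) + c²·Var(R) + 2ab·Cov(V, T) + 2ac·Cov(V, R) + 2bc·Cov(T, R), with a = 4.33, b = -9, c = -3.3.
= 568.09167 + 648 + 402.93 + 241.614 + (-485.826) + (-772.2)
= 602.60967.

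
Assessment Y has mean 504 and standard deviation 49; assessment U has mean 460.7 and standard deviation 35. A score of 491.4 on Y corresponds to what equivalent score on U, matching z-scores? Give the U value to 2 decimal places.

U = 451.70

z = (491.4 − 504)/49 ≈ -0.2571.
U = 460.7 + z·35 = 460.7 + (491.4 − 504)·35/49 = 451.70.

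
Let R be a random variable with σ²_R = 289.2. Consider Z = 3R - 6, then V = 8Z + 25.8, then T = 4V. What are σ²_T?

σ²_T = 2665267.2

σ²_Z = 3²·289.2 = 2602.8.
σ²_V = 8²·2602.8 = 166579.2.
σ²_T = 4²·166579.2 = 2665267.2.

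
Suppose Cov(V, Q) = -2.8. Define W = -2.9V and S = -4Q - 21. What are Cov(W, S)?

Cov(W, S) = a·c·Cov(V, Q) = (-2.9)·(-4)·(-2.8) = -32.48. Additive constants drop out.

Cov(W, S) = -32.48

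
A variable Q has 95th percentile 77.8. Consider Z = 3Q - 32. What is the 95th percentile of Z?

Since a = 3 > 0 the transformation is increasing, so the 95th percentile of Z = a·(P_{95} of Q) + b = 3·77.8 + (-32) = 201.4.

95th percentile of Z = 201.4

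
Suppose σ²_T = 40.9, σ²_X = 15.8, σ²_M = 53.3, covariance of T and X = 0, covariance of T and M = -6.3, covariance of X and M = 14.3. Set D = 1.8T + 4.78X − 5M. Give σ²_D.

σ²_D = 1255.88072

σ²_D = a²·σ²_T + b²·σ²_X + c²·σ²_M + 2ab·covariance of T and X + 2ac·covariance of T and M + 2bc·covariance of X and M, with a = 1.8, b = 4.78, c = -5.
= 132.516 + 361.00472 + 1332.5 + 0 + 113.4 + (-683.54)
= 1255.88072.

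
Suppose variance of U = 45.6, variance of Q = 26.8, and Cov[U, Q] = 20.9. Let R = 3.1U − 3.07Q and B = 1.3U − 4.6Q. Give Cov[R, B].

By bilinearity, Cov[R, B] = ac·variance of U + bd·variance of Q + (ad+bc)·Cov[U, Q], with a=3.1, b=-3.07, c=1.3, d=-4.6.
ac·variance of U = 3.1·1.3·45.6 = 183.768
bd·variance of Q = (-3.07)·(-4.6)·26.8 = 378.4696
(ad+bc)·Cov[U, Q] = (-18.251)·20.9 = -381.4459
Cov[R, B] = 183.768 + 378.4696 + (-381.4459) = 180.7917.

Cov[R, B] = 180.7917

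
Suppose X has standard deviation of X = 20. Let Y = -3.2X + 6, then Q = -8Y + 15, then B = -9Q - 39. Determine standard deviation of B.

standard deviation of B = 4608

standard deviation of Y = |-3.2|·20 = 64.
standard deviation of Q = |-8|·64 = 512.
standard deviation of B = |-9|·512 = 4608.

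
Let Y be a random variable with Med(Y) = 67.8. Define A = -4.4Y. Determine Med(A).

A linear map preserves order up to sign, so Med(A) = a·Med(Y) + b = (-4.4)·67.8 = -298.32.

Med(A) = -298.32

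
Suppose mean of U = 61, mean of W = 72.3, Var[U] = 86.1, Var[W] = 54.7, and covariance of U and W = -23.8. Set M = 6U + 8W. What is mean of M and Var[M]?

mean of M = 944.4, Var[M] = 4315.6

mean of M = 6·mean of U + 8·mean of W = 6·61 + 8·72.3 = 944.4.
Var[M] = a²·Var[U] + b²·Var[W] + 2ab·covariance of U and W with a = 6, b = 8.
= 6²·86.1 + 8²·54.7 + 2·6·8·(-23.8)
= 3099.6 + 3500.8 + (-2284.8) = 4315.6.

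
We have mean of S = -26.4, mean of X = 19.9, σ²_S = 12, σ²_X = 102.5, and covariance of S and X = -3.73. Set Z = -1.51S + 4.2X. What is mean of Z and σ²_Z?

mean of Z = (-1.51)·mean of S + 4.2·mean of X = (-1.51)·(-26.4) + 4.2·19.9 = 123.444.
σ²_Z = a²·σ²_S + b²·σ²_X + 2ab·covariance of S and X with a = -1.51, b = 4.2.
= (-1.51)²·12 + 4.2²·102.5 + 2·(-1.51)·4.2·(-3.73)
= 27.3612 + 1808.1 + 47.31132 = 1882.77252.

mean of Z = 123.444, σ²_Z = 1882.77252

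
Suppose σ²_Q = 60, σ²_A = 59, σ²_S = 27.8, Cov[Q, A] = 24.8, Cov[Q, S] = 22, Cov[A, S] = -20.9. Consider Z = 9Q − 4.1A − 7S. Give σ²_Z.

σ²_Z = a²·σ²_Q + b²·σ²_A + c²·σ²_S + 2ab·Cov[Q, A] + 2ac·Cov[Q, S] + 2bc·Cov[A, S], with a = 9, b = -4.1, c = -7.
= 4860 + 991.79 + 1362.2 + (-1830.24) + (-2772) + (-1199.66)
= 1412.09.

σ²_Z = 1412.09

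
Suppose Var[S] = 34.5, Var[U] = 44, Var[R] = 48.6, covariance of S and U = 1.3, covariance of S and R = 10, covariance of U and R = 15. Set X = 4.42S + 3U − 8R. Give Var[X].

Var[X] = 2787.6818

Var[X] = a²·Var[S] + b²·Var[U] + c²·Var[R] + 2ab·covariance of S and U + 2ac·covariance of S and R + 2bc·covariance of U and R, with a = 4.42, b = 3, c = -8.
= 674.0058 + 396 + 3110.4 + 34.476 + (-707.2) + (-720)
= 2787.6818.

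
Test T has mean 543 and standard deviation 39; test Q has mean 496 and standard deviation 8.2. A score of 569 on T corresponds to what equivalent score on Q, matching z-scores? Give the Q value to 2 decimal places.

z = (569 − 543)/39 ≈ 0.6667.
Q = 496 + z·8.2 = 496 + (569 − 543)·8.2/39 ≈ 501.47.

Q = 501.47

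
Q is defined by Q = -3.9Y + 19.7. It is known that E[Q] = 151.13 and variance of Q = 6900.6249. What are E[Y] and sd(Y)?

From Q = -3.9Y + 19.7: E[Q] = a·E[Y] + b, so E[Y] = (E[Q] − b)/a = (151.13 − 19.7)/(-3.9) = -33.7.
sd(Q) = √6900.6249 = 83.07.
sd(Q) = |a|·sd(Y), so sd(Y) = 83.07/|-3.9| = 21.3.

E[Y] = -33.7, sd(Y) = 21.3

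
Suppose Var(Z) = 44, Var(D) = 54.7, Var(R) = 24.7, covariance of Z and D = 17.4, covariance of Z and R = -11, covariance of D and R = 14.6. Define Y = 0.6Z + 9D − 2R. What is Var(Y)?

Var(Y) = 4234.06

Var(Y) = a²·Var(Z) + b²·Var(D) + c²·Var(R) + 2ab·covariance of Z and D + 2ac·covariance of Z and R + 2bc·covariance of D and R, with a = 0.6, b = 9, c = -2.
= 15.84 + 4430.7 + 98.8 + 187.92 + 26.4 + (-525.6)
= 4234.06.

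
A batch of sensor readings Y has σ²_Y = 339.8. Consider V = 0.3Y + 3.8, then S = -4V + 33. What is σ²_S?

σ²_V = 0.3²·339.8 = 30.582.
σ²_S = (-4)²·30.582 = 489.312.

σ²_S = 489.312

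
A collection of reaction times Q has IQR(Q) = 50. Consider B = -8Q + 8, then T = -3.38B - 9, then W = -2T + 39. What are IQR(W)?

IQR(W) = 2704

IQR(B) = |-8|·50 = 400.
IQR(T) = |-3.38|·400 = 1352.
IQR(W) = |-2|·1352 = 2704.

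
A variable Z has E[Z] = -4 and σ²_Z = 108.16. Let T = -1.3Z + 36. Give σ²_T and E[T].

σ²_T = 182.7904, E[T] = 41.2

T = -1.3Z + 36 is linear with a = -1.3, b = 36.
σ²_T = a²·σ²_Z = (-1.3)²·108.16 = 182.7904 (the additive constant 36 does not affect variance).
E[T] = a·E[Z] + b = (-1.3)·(-4) + 36 = 41.2.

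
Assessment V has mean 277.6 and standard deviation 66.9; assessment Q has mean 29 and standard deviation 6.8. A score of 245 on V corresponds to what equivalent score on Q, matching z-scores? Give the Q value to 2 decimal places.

Q = 25.69

z = (245 − 277.6)/66.9 ≈ -0.4873.
Q = 29 + z·6.8 = 29 + (245 − 277.6)·6.8/66.9 ≈ 25.69.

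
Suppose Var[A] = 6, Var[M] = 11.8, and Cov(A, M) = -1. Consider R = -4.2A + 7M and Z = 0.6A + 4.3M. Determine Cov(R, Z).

Cov(R, Z) = 353.92

By bilinearity, Cov(R, Z) = ac·Var[A] + bd·Var[M] + (ad+bc)·Cov(A, M), with a=-4.2, b=7, c=0.6, d=4.3.
ac·Var[A] = (-4.2)·0.6·6 = -15.12
bd·Var[M] = 7·4.3·11.8 = 355.18
(ad+bc)·Cov(A, M) = (-13.86)·(-1) = 13.86
Cov(R, Z) = -15.12 + 355.18 + 13.86 = 353.92.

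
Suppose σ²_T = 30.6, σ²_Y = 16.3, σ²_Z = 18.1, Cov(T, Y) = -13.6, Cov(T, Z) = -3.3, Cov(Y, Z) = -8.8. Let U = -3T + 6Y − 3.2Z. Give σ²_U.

σ²_U = a²·σ²_T + b²·σ²_Y + c²·σ²_Z + 2ab·Cov(T, Y) + 2ac·Cov(T, Z) + 2bc·Cov(Y, Z), with a = -3, b = 6, c = -3.2.
= 275.4 + 586.8 + 185.344 + 489.6 + (-63.36) + 337.92
= 1811.704.

σ²_U = 1811.704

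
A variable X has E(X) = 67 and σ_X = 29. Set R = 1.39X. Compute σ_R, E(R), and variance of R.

σ_R = 40.31, E(R) = 93.13, variance of R = 1624.8961

R = 1.39X is linear with a = 1.39, b = 0.
σ_R = |a|·σ_X = |1.39|·29 = 40.31.
E(R) = a·E(X) + b = 1.39·67 = 93.13.
variance of X = 29² = 841.
variance of R = a²·variance of X = 1.39²·841 = 1624.8961.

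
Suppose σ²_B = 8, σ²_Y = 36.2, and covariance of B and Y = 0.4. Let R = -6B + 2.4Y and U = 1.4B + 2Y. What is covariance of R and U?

By bilinearity, covariance of R and U = ac·σ²_B + bd·σ²_Y + (ad+bc)·covariance of B and Y, with a=-6, b=2.4, c=1.4, d=2.
ac·σ²_B = (-6)·1.4·8 = -67.2
bd·σ²_Y = 2.4·2·36.2 = 173.76
(ad+bc)·covariance of B and Y = (-8.64)·0.4 = -3.456
covariance of R and U = -67.2 + 173.76 + (-3.456) = 103.104.

covariance of R and U = 103.104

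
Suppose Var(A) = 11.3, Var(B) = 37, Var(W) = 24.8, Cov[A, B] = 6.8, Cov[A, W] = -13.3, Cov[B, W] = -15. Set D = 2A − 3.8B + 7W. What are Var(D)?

Var(D) = a²·Var(A) + b²·Var(B) + c²·Var(W) + 2ab·Cov[A, B] + 2ac·Cov[A, W] + 2bc·Cov[B, W], with a = 2, b = -3.8, c = 7.
= 45.2 + 534.28 + 1215.2 + (-103.36) + (-372.4) + 798
= 2116.92.

Var(D) = 2116.92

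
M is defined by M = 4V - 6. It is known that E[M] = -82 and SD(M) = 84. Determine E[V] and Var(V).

E[V] = -19, Var(V) = 441

From M = 4V - 6: E[M] = a·E[V] + b, so E[V] = (E[M] − b)/a = (-82 − (-6))/4 = -19.
Var(M) = 84² = 7056.
Var(M) = a²·Var(V), so Var(V) = 7056/4² = 441.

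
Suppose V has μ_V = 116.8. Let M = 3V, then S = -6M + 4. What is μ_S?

μ_S = -2098.4

μ_M = 3·116.8 = 350.4.
μ_S = (-6)·350.4 + 4 = -2098.4.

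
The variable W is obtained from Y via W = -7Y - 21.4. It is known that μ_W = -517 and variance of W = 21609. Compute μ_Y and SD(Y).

From W = -7Y - 21.4: μ_W = a·μ_Y + b, so μ_Y = (μ_W − b)/a = (-517 − (-21.4))/(-7) = 70.8.
SD(W) = √21609 = 147.
SD(W) = |a|·SD(Y), so SD(Y) = 147/|-7| = 21.

μ_Y = 70.8, SD(Y) = 21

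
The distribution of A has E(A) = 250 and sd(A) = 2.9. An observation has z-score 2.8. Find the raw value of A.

A = E(A) + z·sd(A) = 250 + 2.8·2.9 = 258.12.

A = 258.12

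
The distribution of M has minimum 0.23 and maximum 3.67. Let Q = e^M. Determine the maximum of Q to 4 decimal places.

e^M is increasing on this domain, so max(Q) comes from max(M) = 3.67: max(Q) = exp(3.67) ≈ 39.2519.

max(Q) = 39.2519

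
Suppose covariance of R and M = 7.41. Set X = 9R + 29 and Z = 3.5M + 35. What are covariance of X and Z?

covariance of X and Z = 233.415

covariance of X and Z = a·c·covariance of R and M = 9·3.5·7.41 = 233.415. Additive constants drop out.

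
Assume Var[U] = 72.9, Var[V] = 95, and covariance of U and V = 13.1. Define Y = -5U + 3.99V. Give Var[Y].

Var[Y] = 2812.2195

Var[Y] = a²·Var[U] + b²·Var[V] + 2ab·covariance of U and V with a = -5, b = 3.99.
= (-5)²·72.9 + 3.99²·95 + 2·(-5)·3.99·13.1
= 1822.5 + 1512.4095 + (-522.69) = 2812.2195.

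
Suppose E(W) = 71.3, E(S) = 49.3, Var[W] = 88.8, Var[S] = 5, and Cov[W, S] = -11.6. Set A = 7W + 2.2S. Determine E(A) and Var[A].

E(A) = 7·E(W) + 2.2·E(S) = 7·71.3 + 2.2·49.3 = 607.56.
Var[A] = a²·Var[W] + b²·Var[S] + 2ab·Cov[W, S] with a = 7, b = 2.2.
= 7²·88.8 + 2.2²·5 + 2·7·2.2·(-11.6)
= 4351.2 + 24.2 + (-357.28) = 4018.12.

E(A) = 607.56, Var[A] = 4018.12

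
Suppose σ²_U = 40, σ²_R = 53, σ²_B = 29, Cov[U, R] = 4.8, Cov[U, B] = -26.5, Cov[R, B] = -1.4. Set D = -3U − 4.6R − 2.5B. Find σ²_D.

σ²_D = 1365.51

σ²_D = a²·σ²_U + b²·σ²_R + c²·σ²_B + 2ab·Cov[U, R] + 2ac·Cov[U, B] + 2bc·Cov[R, B], with a = -3, b = -4.6, c = -2.5.
= 360 + 1121.48 + 181.25 + 132.48 + (-397.5) + (-32.2)
= 1365.51.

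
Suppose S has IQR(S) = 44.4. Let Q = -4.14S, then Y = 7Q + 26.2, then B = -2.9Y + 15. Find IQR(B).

IQR(B) = 3731.4648

IQR(Q) = |-4.14|·44.4 = 183.816.
IQR(Y) = |7|·183.816 = 1286.712.
IQR(B) = |-2.9|·1286.712 = 3731.4648.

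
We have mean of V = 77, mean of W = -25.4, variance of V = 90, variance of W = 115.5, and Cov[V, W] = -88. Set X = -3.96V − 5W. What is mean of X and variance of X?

mean of X = -177.92, variance of X = 814.044

mean of X = (-3.96)·mean of V + (-5)·mean of W = (-3.96)·77 + (-5)·(-25.4) = -177.92.
variance of X = a²·variance of V + b²·variance of W + 2ab·Cov[V, W] with a = -3.96, b = -5.
= (-3.96)²·90 + (-5)²·115.5 + 2·(-3.96)·(-5)·(-88)
= 1411.344 + 2887.5 + (-3484.8) = 814.044.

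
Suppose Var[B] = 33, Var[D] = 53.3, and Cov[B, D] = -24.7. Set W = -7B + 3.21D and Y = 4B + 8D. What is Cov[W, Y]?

By bilinearity, Cov[W, Y] = ac·Var[B] + bd·Var[D] + (ad+bc)·Cov[B, D], with a=-7, b=3.21, c=4, d=8.
ac·Var[B] = (-7)·4·33 = -924
bd·Var[D] = 3.21·8·53.3 = 1368.744
(ad+bc)·Cov[B, D] = (-43.16)·(-24.7) = 1066.052
Cov[W, Y] = -924 + 1368.744 + 1066.052 = 1510.796.

Cov[W, Y] = 1510.796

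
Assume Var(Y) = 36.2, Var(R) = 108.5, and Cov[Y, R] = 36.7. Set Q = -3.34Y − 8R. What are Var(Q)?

Var(Q) = a²·Var(Y) + b²·Var(R) + 2ab·Cov[Y, R] with a = -3.34, b = -8.
= (-3.34)²·36.2 + (-8)²·108.5 + 2·(-3.34)·(-8)·36.7
= 403.83272 + 6944 + 1961.248 = 9309.08072.

Var(Q) = 9309.08072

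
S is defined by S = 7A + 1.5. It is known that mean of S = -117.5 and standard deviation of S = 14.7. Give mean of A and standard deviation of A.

From S = 7A + 1.5: mean of S = a·mean of A + b, so mean of A = (mean of S − b)/a = (-117.5 − 1.5)/7 = -17.
standard deviation of S = |a|·standard deviation of A, so standard deviation of A = 14.7/|7| = 2.1.

mean of A = -17, standard deviation of A = 2.1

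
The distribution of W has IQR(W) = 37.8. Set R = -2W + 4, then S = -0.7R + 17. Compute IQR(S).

IQR(S) = 52.92

IQR(R) = |-2|·37.8 = 75.6.
IQR(S) = |-0.7|·75.6 = 52.92.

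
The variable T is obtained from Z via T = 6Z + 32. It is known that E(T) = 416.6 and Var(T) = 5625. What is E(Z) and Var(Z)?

From T = 6Z + 32: E(T) = a·E(Z) + b, so E(Z) = (E(T) − b)/a = (416.6 − 32)/6 = 64.1.
Var(T) = a²·Var(Z), so Var(Z) = 5625/6² = 156.25.

E(Z) = 64.1, Var(Z) = 156.25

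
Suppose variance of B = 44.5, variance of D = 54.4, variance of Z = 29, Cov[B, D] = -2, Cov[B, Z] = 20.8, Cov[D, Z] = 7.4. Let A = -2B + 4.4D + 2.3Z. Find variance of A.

variance of A = 1378.21

variance of A = a²·variance of B + b²·variance of D + c²·variance of Z + 2ab·Cov[B, D] + 2ac·Cov[B, Z] + 2bc·Cov[D, Z], with a = -2, b = 4.4, c = 2.3.
= 178 + 1053.184 + 153.41 + 35.2 + (-191.36) + 149.776
= 1378.21.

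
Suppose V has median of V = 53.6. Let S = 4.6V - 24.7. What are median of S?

median of S = 221.86

A linear map preserves order up to sign, so median of S = a·median of V + b = 4.6·53.6 + (-24.7) = 221.86.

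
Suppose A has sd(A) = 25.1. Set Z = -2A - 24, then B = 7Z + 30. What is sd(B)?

sd(Z) = |-2|·25.1 = 50.2.
sd(B) = |7|·50.2 = 351.4.

sd(B) = 351.4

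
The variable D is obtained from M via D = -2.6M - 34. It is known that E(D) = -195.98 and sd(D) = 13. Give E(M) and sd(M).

From D = -2.6M - 34: E(D) = a·E(M) + b, so E(M) = (E(D) − b)/a = (-195.98 − (-34))/(-2.6) = 62.3.
sd(D) = |a|·sd(M), so sd(M) = 13/|-2.6| = 5.

E(M) = 62.3, sd(M) = 5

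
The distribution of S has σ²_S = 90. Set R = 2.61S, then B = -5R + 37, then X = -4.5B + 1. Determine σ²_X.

σ²_R = 2.61²·90 = 613.089.
σ²_B = (-5)²·613.089 = 15327.225.
σ²_X = (-4.5)²·15327.225 = 310376.30625.

σ²_X = 310376.30625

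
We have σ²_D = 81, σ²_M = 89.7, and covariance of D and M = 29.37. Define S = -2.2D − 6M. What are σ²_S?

σ²_S = 4396.608

σ²_S = a²·σ²_D + b²·σ²_M + 2ab·covariance of D and M with a = -2.2, b = -6.
= (-2.2)²·81 + (-6)²·89.7 + 2·(-2.2)·(-6)·29.37
= 392.04 + 3229.2 + 775.368 = 4396.608.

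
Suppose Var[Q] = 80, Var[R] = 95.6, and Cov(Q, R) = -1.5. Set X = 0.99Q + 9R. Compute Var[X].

Var[X] = 7795.278

Var[X] = a²·Var[Q] + b²·Var[R] + 2ab·Cov(Q, R) with a = 0.99, b = 9.
= 0.99²·80 + 9²·95.6 + 2·0.99·9·(-1.5)
= 78.408 + 7743.6 + (-26.73) = 7795.278.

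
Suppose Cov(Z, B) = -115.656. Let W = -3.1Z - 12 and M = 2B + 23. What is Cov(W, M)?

Cov(W, M) = 717.0672

Cov(W, M) = a·c·Cov(Z, B) = (-3.1)·2·(-115.656) = 717.0672. Additive constants drop out.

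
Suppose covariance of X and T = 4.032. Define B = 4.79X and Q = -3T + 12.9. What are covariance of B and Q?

covariance of B and Q = a·c·covariance of X and T = 4.79·(-3)·4.032 = -57.93984. Additive constants drop out.

covariance of B and Q = -57.93984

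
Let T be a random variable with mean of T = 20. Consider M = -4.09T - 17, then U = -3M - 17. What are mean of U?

mean of U = 279.4

mean of M = (-4.09)·20 + (-17) = -98.8.
mean of U = (-3)·(-98.8) + (-17) = 279.4.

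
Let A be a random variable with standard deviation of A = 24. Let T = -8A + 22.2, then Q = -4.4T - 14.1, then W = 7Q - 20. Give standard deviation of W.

standard deviation of T = |-8|·24 = 192.
standard deviation of Q = |-4.4|·192 = 844.8.
standard deviation of W = |7|·844.8 = 5913.6.

standard deviation of W = 5913.6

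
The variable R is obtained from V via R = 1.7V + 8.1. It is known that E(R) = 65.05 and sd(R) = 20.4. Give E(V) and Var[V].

E(V) = 33.5, Var[V] = 144

From R = 1.7V + 8.1: E(R) = a·E(V) + b, so E(V) = (E(R) − b)/a = (65.05 − 8.1)/1.7 = 33.5.
Var[R] = 20.4² = 416.16.
Var[R] = a²·Var[V], so Var[V] = 416.16/1.7² = 144.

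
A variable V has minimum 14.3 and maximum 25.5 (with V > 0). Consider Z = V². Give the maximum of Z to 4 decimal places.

max(Z) = 650.25

V² is increasing on this domain, so max(Z) comes from max(V) = 25.5: max(Z) = square(25.5) = 650.25.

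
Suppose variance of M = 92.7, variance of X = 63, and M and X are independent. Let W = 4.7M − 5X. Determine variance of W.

variance of W = 3622.743

variance of W = a²·variance of M + b²·variance of X + 2ab·Cov[M, X] with a = 4.7, b = -5.
Independence gives Cov[M, X] = 0.
= 4.7²·92.7 + (-5)²·63 + 2·4.7·(-5)·0
= 2047.743 + 1575 + 0 = 3622.743.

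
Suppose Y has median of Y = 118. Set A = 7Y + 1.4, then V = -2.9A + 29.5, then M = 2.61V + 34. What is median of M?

median of M = -6151.5956

median of A = 7·118 + 1.4 = 827.4.
median of V = (-2.9)·827.4 + 29.5 = -2369.96.
median of M = 2.61·(-2369.96) + 34 = -6151.5956.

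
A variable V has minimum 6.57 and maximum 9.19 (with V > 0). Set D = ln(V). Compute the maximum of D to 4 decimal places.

max(D) = 2.2181

ln(V) is increasing on this domain, so max(D) comes from max(V) = 9.19: max(D) = ln(9.19) ≈ 2.2181.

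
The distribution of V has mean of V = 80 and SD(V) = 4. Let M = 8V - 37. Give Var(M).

M = 8V - 37 is linear with a = 8, b = -37.
Var(V) = 4² = 16.
Var(M) = a²·Var(V) = 8²·16 = 1024 (the additive constant -37 does not affect variance).

Var(M) = 1024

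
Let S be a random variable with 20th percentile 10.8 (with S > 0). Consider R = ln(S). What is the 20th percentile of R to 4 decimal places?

20th percentile of R = 2.3795

ln(S) is increasing, so P_{20}(R) = g(P_{20}(S)) ≈ 2.3795.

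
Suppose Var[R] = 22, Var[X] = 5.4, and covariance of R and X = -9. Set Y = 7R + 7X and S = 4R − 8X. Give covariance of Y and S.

covariance of Y and S = 565.6

By bilinearity, covariance of Y and S = ac·Var[R] + bd·Var[X] + (ad+bc)·covariance of R and X, with a=7, b=7, c=4, d=-8.
ac·Var[R] = 7·4·22 = 616
bd·Var[X] = 7·(-8)·5.4 = -302.4
(ad+bc)·covariance of R and X = (-28)·(-9) = 252
covariance of Y and S = 616 + (-302.4) + 252 = 565.6.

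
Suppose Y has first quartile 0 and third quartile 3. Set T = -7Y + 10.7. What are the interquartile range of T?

IQR(T) = 21

IQR of Y = Q3 − Q1 = 3 − 0 = 3.
Under T = aY + b, IQR(T) = |a|·IQR(Y) = |-7|·3 = 21 (shifts cancel; spread scales by |a|).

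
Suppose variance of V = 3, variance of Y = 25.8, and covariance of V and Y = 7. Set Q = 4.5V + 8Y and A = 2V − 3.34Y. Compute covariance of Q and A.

By bilinearity, covariance of Q and A = ac·variance of V + bd·variance of Y + (ad+bc)·covariance of V and Y, with a=4.5, b=8, c=2, d=-3.34.
ac·variance of V = 4.5·2·3 = 27
bd·variance of Y = 8·(-3.34)·25.8 = -689.376
(ad+bc)·covariance of V and Y = (0.97)·7 = 6.79
covariance of Q and A = 27 + (-689.376) + 6.79 = -655.586.

covariance of Q and A = -655.586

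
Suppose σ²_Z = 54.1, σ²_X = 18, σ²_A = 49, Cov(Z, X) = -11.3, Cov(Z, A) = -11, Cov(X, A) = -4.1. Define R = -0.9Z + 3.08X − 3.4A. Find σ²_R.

σ²_R = 862.2138

σ²_R = a²·σ²_Z + b²·σ²_X + c²·σ²_A + 2ab·Cov(Z, X) + 2ac·Cov(Z, A) + 2bc·Cov(X, A), with a = -0.9, b = 3.08, c = -3.4.
= 43.821 + 170.7552 + 566.44 + 62.6472 + (-67.32) + 85.8704
= 862.2138.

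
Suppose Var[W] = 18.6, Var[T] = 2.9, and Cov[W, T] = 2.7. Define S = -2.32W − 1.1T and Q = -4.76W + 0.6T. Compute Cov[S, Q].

Cov[S, Q] = 213.86832

By bilinearity, Cov[S, Q] = ac·Var[W] + bd·Var[T] + (ad+bc)·Cov[W, T], with a=-2.32, b=-1.1, c=-4.76, d=0.6.
ac·Var[W] = (-2.32)·(-4.76)·18.6 = 205.40352
bd·Var[T] = (-1.1)·0.6·2.9 = -1.914
(ad+bc)·Cov[W, T] = (3.844)·2.7 = 10.3788
Cov[S, Q] = 205.40352 + (-1.914) + 10.3788 = 213.86832.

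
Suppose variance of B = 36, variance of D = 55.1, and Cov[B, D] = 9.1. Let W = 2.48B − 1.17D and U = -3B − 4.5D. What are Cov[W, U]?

By bilinearity, Cov[W, U] = ac·variance of B + bd·variance of D + (ad+bc)·Cov[B, D], with a=2.48, b=-1.17, c=-3, d=-4.5.
ac·variance of B = 2.48·(-3)·36 = -267.84
bd·variance of D = (-1.17)·(-4.5)·55.1 = 290.1015
(ad+bc)·Cov[B, D] = (-7.65)·9.1 = -69.615
Cov[W, U] = -267.84 + 290.1015 + (-69.615) = -47.3535.

Cov[W, U] = -47.3535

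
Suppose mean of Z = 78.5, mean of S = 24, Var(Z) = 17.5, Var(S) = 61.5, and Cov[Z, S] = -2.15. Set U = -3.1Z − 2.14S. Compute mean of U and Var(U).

mean of U = -294.71, Var(U) = 421.2942

mean of U = (-3.1)·mean of Z + (-2.14)·mean of S = (-3.1)·78.5 + (-2.14)·24 = -294.71.
Var(U) = a²·Var(Z) + b²·Var(S) + 2ab·Cov[Z, S] with a = -3.1, b = -2.14.
= (-3.1)²·17.5 + (-2.14)²·61.5 + 2·(-3.1)·(-2.14)·(-2.15)
= 168.175 + 281.6454 + (-28.5262) = 421.2942.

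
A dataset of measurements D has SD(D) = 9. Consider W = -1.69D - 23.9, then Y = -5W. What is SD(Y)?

SD(W) = |-1.69|·9 = 15.21.
SD(Y) = |-5|·15.21 = 76.05.

SD(Y) = 76.05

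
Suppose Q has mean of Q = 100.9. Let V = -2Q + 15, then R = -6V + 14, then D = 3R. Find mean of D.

mean of V = (-2)·100.9 + 15 = -186.8.
mean of R = (-6)·(-186.8) + 14 = 1134.8.
mean of D = 3·1134.8 = 3404.4.

mean of D = 3404.4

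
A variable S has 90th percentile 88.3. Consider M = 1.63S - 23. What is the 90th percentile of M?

90th percentile of M = 120.929

Since a = 1.63 > 0 the transformation is increasing, so the 90th percentile of M = a·(P_{90} of S) + b = 1.63·88.3 + (-23) = 120.929.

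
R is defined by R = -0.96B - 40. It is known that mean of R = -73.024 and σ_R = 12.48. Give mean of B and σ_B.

From R = -0.96B - 40: mean of R = a·mean of B + b, so mean of B = (mean of R − b)/a = (-73.024 − (-40))/(-0.96) = 34.4.
σ_R = |a|·σ_B, so σ_B = 12.48/|-0.96| = 13.

mean of B = 34.4, σ_B = 13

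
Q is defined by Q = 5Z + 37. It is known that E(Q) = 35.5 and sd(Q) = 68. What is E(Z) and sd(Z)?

From Q = 5Z + 37: E(Q) = a·E(Z) + b, so E(Z) = (E(Q) − b)/a = (35.5 − 37)/5 = -0.3.
sd(Q) = |a|·sd(Z), so sd(Z) = 68/|5| = 13.6.

E(Z) = -0.3, sd(Z) = 13.6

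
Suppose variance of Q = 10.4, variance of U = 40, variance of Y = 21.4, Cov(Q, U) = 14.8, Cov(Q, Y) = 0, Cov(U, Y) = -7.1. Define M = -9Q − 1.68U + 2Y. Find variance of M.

variance of M = a²·variance of Q + b²·variance of U + c²·variance of Y + 2ab·Cov(Q, U) + 2ac·Cov(Q, Y) + 2bc·Cov(U, Y), with a = -9, b = -1.68, c = 2.
= 842.4 + 112.896 + 85.6 + 447.552 + 0 + 47.712
= 1536.16.

variance of M = 1536.16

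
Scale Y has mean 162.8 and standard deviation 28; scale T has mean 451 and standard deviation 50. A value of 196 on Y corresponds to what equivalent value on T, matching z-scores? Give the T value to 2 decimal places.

z = (196 − 162.8)/28 ≈ 1.1857.
T = 451 + z·50 = 451 + (196 − 162.8)·50/28 ≈ 510.29.

T = 510.29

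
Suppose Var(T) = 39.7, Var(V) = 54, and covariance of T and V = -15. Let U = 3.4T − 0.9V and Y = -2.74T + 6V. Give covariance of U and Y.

covariance of U and Y = -1004.4352

By bilinearity, covariance of U and Y = ac·Var(T) + bd·Var(V) + (ad+bc)·covariance of T and V, with a=3.4, b=-0.9, c=-2.74, d=6.
ac·Var(T) = 3.4·(-2.74)·39.7 = -369.8452
bd·Var(V) = (-0.9)·6·54 = -291.6
(ad+bc)·covariance of T and V = (22.866)·(-15) = -342.99
covariance of U and Y = -369.8452 + (-291.6) + (-342.99) = -1004.4352.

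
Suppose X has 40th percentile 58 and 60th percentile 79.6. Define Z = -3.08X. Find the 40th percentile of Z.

Since a = -3.08 < 0 the transformation is decreasing, reversing order: the 40th percentile of Z corresponds to the 60th percentile of X.
So P_{40}(Z) = a·P_{60}(X) + b = (-3.08)·79.6 = -245.168.

40th percentile of Z = -245.168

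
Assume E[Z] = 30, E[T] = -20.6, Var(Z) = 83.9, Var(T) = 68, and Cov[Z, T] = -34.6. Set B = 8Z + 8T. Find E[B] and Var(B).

E[B] = 8·E[Z] + 8·E[T] = 8·30 + 8·(-20.6) = 75.2.
Var(B) = a²·Var(Z) + b²·Var(T) + 2ab·Cov[Z, T] with a = 8, b = 8.
= 8²·83.9 + 8²·68 + 2·8·8·(-34.6)
= 5369.6 + 4352 + (-4428.8) = 5292.8.

E[B] = 75.2, Var(B) = 5292.8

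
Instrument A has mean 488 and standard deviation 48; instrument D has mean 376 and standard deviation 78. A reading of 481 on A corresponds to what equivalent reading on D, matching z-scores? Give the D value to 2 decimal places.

z = (481 − 488)/48 ≈ -0.1458.
D = 376 + z·78 = 376 + (481 − 488)·78/48 ≈ 364.63.

D = 364.63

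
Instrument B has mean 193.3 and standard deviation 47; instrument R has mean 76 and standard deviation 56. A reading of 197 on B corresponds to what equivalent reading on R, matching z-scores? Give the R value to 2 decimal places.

z = (197 − 193.3)/47 ≈ 0.0787.
R = 76 + z·56 = 76 + (197 − 193.3)·56/47 ≈ 80.41.

R = 80.41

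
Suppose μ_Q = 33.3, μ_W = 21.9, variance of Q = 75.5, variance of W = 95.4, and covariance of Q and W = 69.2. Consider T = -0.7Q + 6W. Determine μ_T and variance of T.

μ_T = 108.09, variance of T = 2890.115

μ_T = (-0.7)·μ_Q + 6·μ_W = (-0.7)·33.3 + 6·21.9 = 108.09.
variance of T = a²·variance of Q + b²·variance of W + 2ab·covariance of Q and W with a = -0.7, b = 6.
= (-0.7)²·75.5 + 6²·95.4 + 2·(-0.7)·6·69.2
= 36.995 + 3434.4 + (-581.28) = 2890.115.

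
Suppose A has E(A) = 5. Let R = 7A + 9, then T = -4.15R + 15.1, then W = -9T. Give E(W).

E(W) = 1507.5

E(R) = 7·5 + 9 = 44.
E(T) = (-4.15)·44 + 15.1 = -167.5.
E(W) = (-9)·(-167.5) = 1507.5.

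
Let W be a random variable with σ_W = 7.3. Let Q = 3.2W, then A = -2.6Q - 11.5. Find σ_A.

σ_A = 60.736

σ_Q = |3.2|·7.3 = 23.36.
σ_A = |-2.6|·23.36 = 60.736.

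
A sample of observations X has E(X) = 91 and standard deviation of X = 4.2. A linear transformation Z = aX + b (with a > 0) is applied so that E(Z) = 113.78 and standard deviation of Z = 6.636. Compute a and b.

standard deviation of Z = a·standard deviation of X (a > 0), so a = 6.636/4.2 = 1.58.
E(Z) = a·E(X) + b, so b = 113.78 − 1.58·91 = -30.

a = 1.58, b = -30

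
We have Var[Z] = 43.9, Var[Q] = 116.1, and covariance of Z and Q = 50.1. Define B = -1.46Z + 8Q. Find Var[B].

Var[B] = a²·Var[Z] + b²·Var[Q] + 2ab·covariance of Z and Q with a = -1.46, b = 8.
= (-1.46)²·43.9 + 8²·116.1 + 2·(-1.46)·8·50.1
= 93.57724 + 7430.4 + (-1170.336) = 6353.64124.

Var[B] = 6353.64124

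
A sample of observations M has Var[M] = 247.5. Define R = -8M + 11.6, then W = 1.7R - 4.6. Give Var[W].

Var[W] = 45777.6

Var[R] = (-8)²·247.5 = 15840.
Var[W] = 1.7²·15840 = 45777.6.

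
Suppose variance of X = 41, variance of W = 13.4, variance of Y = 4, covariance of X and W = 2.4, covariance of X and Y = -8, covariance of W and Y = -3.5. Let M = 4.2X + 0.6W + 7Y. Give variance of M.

variance of M = a²·variance of X + b²·variance of W + c²·variance of Y + 2ab·covariance of X and W + 2ac·covariance of X and Y + 2bc·covariance of W and Y, with a = 4.2, b = 0.6, c = 7.
= 723.24 + 4.824 + 196 + 12.096 + (-470.4) + (-29.4)
= 436.36.

variance of M = 436.36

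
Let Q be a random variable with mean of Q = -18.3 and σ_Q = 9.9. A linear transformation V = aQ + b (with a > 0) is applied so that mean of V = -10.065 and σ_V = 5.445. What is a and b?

a = 0.55, b = 0

σ_V = a·σ_Q (a > 0), so a = 5.445/9.9 = 0.55.
mean of V = a·mean of Q + b, so b = -10.065 − 0.55·(-18.3) = 0.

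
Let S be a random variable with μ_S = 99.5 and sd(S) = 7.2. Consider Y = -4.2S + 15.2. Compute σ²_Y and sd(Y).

σ²_Y = 914.4576, sd(Y) = 30.24

Y = -4.2S + 15.2 is linear with a = -4.2, b = 15.2.
σ²_S = 7.2² = 51.84.
σ²_Y = a²·σ²_S = (-4.2)²·51.84 = 914.4576 (the additive constant 15.2 does not affect variance).
sd(Y) = |a|·sd(S) = |-4.2|·7.2 = 30.24.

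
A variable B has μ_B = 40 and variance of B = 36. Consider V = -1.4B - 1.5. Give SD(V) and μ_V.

SD(V) = 8.4, μ_V = -57.5

V = -1.4B - 1.5 is linear with a = -1.4, b = -1.5.
SD(B) = √36 = 6.
SD(V) = |a|·SD(B) = |-1.4|·6 = 8.4.
μ_V = a·μ_B + b = (-1.4)·40 + (-1.5) = -57.5.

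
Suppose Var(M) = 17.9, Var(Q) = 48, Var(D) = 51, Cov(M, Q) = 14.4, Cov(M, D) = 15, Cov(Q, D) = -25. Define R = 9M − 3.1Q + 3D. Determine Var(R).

Var(R) = 2841.66

Var(R) = a²·Var(M) + b²·Var(Q) + c²·Var(D) + 2ab·Cov(M, Q) + 2ac·Cov(M, D) + 2bc·Cov(Q, D), with a = 9, b = -3.1, c = 3.
= 1449.9 + 461.28 + 459 + (-803.52) + 810 + 465
= 2841.66.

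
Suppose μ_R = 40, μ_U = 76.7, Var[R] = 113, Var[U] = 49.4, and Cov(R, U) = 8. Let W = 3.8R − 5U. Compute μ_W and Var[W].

μ_W = 3.8·μ_R + (-5)·μ_U = 3.8·40 + (-5)·76.7 = -231.5.
Var[W] = a²·Var[R] + b²·Var[U] + 2ab·Cov(R, U) with a = 3.8, b = -5.
= 3.8²·113 + (-5)²·49.4 + 2·3.8·(-5)·8
= 1631.72 + 1235 + (-304) = 2562.72.

μ_W = -231.5, Var[W] = 2562.72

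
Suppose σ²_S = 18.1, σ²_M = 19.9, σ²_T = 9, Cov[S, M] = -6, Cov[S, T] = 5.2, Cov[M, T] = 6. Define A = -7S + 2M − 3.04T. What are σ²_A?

σ²_A = a²·σ²_S + b²·σ²_M + c²·σ²_T + 2ab·Cov[S, M] + 2ac·Cov[S, T] + 2bc·Cov[M, T], with a = -7, b = 2, c = -3.04.
= 886.9 + 79.6 + 83.1744 + 168 + 221.312 + (-72.96)
= 1366.0264.

σ²_A = 1366.0264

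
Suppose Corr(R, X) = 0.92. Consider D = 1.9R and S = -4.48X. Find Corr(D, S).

Linear rescalings preserve |correlation|; the slopes 1.9 and -4.48 have opposite signs, so the correlation flips sign: Corr(D, S) = −Corr(R, X) = -0.92.

Corr(D, S) = -0.92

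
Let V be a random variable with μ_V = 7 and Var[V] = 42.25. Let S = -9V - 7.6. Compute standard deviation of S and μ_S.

S = -9V - 7.6 is linear with a = -9, b = -7.6.
standard deviation of V = √42.25 = 6.5.
standard deviation of S = |a|·standard deviation of V = |-9|·6.5 = 58.5.
μ_S = a·μ_V + b = (-9)·7 + (-7.6) = -70.6.

standard deviation of S = 58.5, μ_S = -70.6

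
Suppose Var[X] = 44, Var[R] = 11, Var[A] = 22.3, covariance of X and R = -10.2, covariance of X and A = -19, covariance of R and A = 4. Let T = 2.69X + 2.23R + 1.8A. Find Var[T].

Var[T] = 171.08482

Var[T] = a²·Var[X] + b²·Var[R] + c²·Var[A] + 2ab·covariance of X and R + 2ac·covariance of X and A + 2bc·covariance of R and A, with a = 2.69, b = 2.23, c = 1.8.
= 318.3884 + 54.7019 + 72.252 + (-122.37348) + (-183.996) + 32.112
= 171.08482.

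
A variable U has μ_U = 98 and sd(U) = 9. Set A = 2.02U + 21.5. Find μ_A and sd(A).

μ_A = 219.46, sd(A) = 18.18

A = 2.02U + 21.5 is linear with a = 2.02, b = 21.5.
μ_A = a·μ_U + b = 2.02·98 + 21.5 = 219.46.
sd(A) = |a|·sd(U) = |2.02|·9 = 18.18.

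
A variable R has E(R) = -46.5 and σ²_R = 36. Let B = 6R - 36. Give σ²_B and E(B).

σ²_B = 1296, E(B) = -315

B = 6R - 36 is linear with a = 6, b = -36.
σ²_B = a²·σ²_R = 6²·36 = 1296 (the additive constant -36 does not affect variance).
E(B) = a·E(R) + b = 6·(-46.5) + (-36) = -315.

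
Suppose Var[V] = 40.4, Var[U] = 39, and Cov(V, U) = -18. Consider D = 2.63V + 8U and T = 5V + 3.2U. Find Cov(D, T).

Cov(D, T) = 658.172

By bilinearity, Cov(D, T) = ac·Var[V] + bd·Var[U] + (ad+bc)·Cov(V, U), with a=2.63, b=8, c=5, d=3.2.
ac·Var[V] = 2.63·5·40.4 = 531.26
bd·Var[U] = 8·3.2·39 = 998.4
(ad+bc)·Cov(V, U) = (48.416)·(-18) = -871.488
Cov(D, T) = 531.26 + 998.4 + (-871.488) = 658.172.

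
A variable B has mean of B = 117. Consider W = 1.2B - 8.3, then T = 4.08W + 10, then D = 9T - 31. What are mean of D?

mean of W = 1.2·117 + (-8.3) = 132.1.
mean of T = 4.08·132.1 + 10 = 548.968.
mean of D = 9·548.968 + (-31) = 4909.712.

mean of D = 4909.712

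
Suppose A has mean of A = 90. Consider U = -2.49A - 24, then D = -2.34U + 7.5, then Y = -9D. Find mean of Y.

mean of U = (-2.49)·90 + (-24) = -248.1.
mean of D = (-2.34)·(-248.1) + 7.5 = 588.054.
mean of Y = (-9)·588.054 = -5292.486.

mean of Y = -5292.486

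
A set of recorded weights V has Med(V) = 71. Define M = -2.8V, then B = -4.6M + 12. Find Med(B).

Med(M) = (-2.8)·71 = -198.8.
Med(B) = (-4.6)·(-198.8) + 12 = 926.48.

Med(B) = 926.48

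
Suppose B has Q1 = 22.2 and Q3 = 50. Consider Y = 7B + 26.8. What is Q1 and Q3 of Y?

Q1(Y) = 182.2, Q3(Y) = 376.8

a = 7 > 0: Q1(Y) = a·Q1(B)+b = 182.2, Q3(Y) = a·Q3(B)+b = 376.8.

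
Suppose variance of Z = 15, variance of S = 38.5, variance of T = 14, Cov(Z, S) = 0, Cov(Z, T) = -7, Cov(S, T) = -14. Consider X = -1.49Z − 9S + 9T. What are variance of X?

variance of X = a²·variance of Z + b²·variance of S + c²·variance of T + 2ab·Cov(Z, S) + 2ac·Cov(Z, T) + 2bc·Cov(S, T), with a = -1.49, b = -9, c = 9.
= 33.3015 + 3118.5 + 1134 + 0 + 187.74 + 2268
= 6741.5415.

variance of X = 6741.5415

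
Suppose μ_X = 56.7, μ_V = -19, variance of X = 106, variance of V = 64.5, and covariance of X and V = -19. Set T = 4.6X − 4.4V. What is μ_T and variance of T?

μ_T = 4.6·μ_X + (-4.4)·μ_V = 4.6·56.7 + (-4.4)·(-19) = 344.42.
variance of T = a²·variance of X + b²·variance of V + 2ab·covariance of X and V with a = 4.6, b = -4.4.
= 4.6²·106 + (-4.4)²·64.5 + 2·4.6·(-4.4)·(-19)
= 2242.96 + 1248.72 + 769.12 = 4260.8.

μ_T = 344.42, variance of T = 4260.8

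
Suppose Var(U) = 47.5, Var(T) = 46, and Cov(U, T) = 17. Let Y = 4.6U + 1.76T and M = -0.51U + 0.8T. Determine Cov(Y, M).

By bilinearity, Cov(Y, M) = ac·Var(U) + bd·Var(T) + (ad+bc)·Cov(U, T), with a=4.6, b=1.76, c=-0.51, d=0.8.
ac·Var(U) = 4.6·(-0.51)·47.5 = -111.435
bd·Var(T) = 1.76·0.8·46 = 64.768
(ad+bc)·Cov(U, T) = (2.7824)·17 = 47.3008
Cov(Y, M) = -111.435 + 64.768 + 47.3008 = 0.6338.

Cov(Y, M) = 0.6338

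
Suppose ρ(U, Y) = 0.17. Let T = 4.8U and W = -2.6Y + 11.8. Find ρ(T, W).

Linear rescalings preserve |correlation|; the slopes 4.8 and -2.6 have opposite signs, so the correlation flips sign: ρ(T, W) = −ρ(U, Y) = -0.17.

ρ(T, W) = -0.17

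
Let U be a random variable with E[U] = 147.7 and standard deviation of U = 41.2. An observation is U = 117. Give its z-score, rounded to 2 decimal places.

z = (U − E[U]) / standard deviation of U = (117 − 147.7) / 41.2 ≈ -0.75.

z = -0.75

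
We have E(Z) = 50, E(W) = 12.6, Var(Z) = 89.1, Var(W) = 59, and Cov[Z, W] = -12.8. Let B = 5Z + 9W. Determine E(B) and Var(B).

E(B) = 5·E(Z) + 9·E(W) = 5·50 + 9·12.6 = 363.4.
Var(B) = a²·Var(Z) + b²·Var(W) + 2ab·Cov[Z, W] with a = 5, b = 9.
= 5²·89.1 + 9²·59 + 2·5·9·(-12.8)
= 2227.5 + 4779 + (-1152) = 5854.5.

E(B) = 363.4, Var(B) = 5854.5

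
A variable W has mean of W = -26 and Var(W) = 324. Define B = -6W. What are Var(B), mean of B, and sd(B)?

B = -6W is linear with a = -6, b = 0.
Var(B) = a²·Var(W) = (-6)²·324 = 11664.
mean of B = a·mean of W + b = (-6)·(-26) = 156.
sd(W) = √324 = 18.
sd(B) = |a|·sd(W) = |-6|·18 = 108.

Var(B) = 11664, mean of B = 156, sd(B) = 108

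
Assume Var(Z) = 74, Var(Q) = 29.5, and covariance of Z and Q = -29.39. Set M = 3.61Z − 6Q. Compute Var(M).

Var(M) = 3299.5502

Var(M) = a²·Var(Z) + b²·Var(Q) + 2ab·covariance of Z and Q with a = 3.61, b = -6.
= 3.61²·74 + (-6)²·29.5 + 2·3.61·(-6)·(-29.39)
= 964.3754 + 1062 + 1273.1748 = 3299.5502.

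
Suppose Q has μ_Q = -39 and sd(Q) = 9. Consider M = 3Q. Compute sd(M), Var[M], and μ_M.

sd(M) = 27, Var[M] = 729, μ_M = -117

M = 3Q is linear with a = 3, b = 0.
sd(M) = |a|·sd(Q) = |3|·9 = 27.
Var[Q] = 9² = 81.
Var[M] = a²·Var[Q] = 3²·81 = 729.
μ_M = a·μ_Q + b = 3·(-39) = -117.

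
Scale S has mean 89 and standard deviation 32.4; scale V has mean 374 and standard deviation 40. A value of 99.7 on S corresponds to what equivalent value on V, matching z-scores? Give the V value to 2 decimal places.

z = (99.7 − 89)/32.4 ≈ 0.3302.
V = 374 + z·40 = 374 + (99.7 − 89)·40/32.4 ≈ 387.21.

V = 387.21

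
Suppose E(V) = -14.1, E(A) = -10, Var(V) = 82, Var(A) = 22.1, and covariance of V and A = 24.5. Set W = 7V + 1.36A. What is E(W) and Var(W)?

E(W) = -112.3, Var(W) = 4525.35616

E(W) = 7·E(V) + 1.36·E(A) = 7·(-14.1) + 1.36·(-10) = -112.3.
Var(W) = a²·Var(V) + b²·Var(A) + 2ab·covariance of V and A with a = 7, b = 1.36.
= 7²·82 + 1.36²·22.1 + 2·7·1.36·24.5
= 4018 + 40.87616 + 466.48 = 4525.35616.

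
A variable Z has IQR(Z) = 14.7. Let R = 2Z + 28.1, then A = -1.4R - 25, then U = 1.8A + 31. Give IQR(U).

IQR(U) = 74.088

IQR(R) = |2|·14.7 = 29.4.
IQR(A) = |-1.4|·29.4 = 41.16.
IQR(U) = |1.8|·41.16 = 74.088.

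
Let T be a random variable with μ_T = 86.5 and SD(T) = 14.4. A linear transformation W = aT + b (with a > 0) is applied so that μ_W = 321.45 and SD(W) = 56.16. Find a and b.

a = 3.9, b = -15.9

SD(W) = a·SD(T) (a > 0), so a = 56.16/14.4 = 3.9.
μ_W = a·μ_T + b, so b = 321.45 − 3.9·86.5 = -15.9.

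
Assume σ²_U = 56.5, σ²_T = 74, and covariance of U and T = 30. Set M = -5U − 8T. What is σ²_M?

σ²_M = 8548.5

σ²_M = a²·σ²_U + b²·σ²_T + 2ab·covariance of U and T with a = -5, b = -8.
= (-5)²·56.5 + (-8)²·74 + 2·(-5)·(-8)·30
= 1412.5 + 4736 + 2400 = 8548.5.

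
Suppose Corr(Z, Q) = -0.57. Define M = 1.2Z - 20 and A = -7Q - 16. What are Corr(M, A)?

Corr(M, A) = 0.57

Linear rescalings preserve |correlation|; the slopes 1.2 and -7 have opposite signs, so the correlation flips sign: Corr(M, A) = −Corr(Z, Q) = 0.57.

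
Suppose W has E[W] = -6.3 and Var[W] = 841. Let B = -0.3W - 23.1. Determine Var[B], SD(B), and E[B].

Var[B] = 75.69, SD(B) = 8.7, E[B] = -21.21

B = -0.3W - 23.1 is linear with a = -0.3, b = -23.1.
Var[B] = a²·Var[W] = (-0.3)²·841 = 75.69 (the additive constant -23.1 does not affect variance).
SD(W) = √841 = 29.
SD(B) = |a|·SD(W) = |-0.3|·29 = 8.7.
E[B] = a·E[W] + b = (-0.3)·(-6.3) + (-23.1) = -21.21.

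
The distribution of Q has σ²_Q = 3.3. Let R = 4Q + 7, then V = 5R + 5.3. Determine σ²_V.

σ²_R = 4²·3.3 = 52.8.
σ²_V = 5²·52.8 = 1320.

σ²_V = 1320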